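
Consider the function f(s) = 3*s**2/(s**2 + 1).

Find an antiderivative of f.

An antiderivative is F(s) = 3*s - 3*atan(s).

A candidate is checked by its d/ds: the result must match f(s).
Check: d/ds[3*s - 3*atan(s)] = 3*s**2/(s**2 + 1) = f(s).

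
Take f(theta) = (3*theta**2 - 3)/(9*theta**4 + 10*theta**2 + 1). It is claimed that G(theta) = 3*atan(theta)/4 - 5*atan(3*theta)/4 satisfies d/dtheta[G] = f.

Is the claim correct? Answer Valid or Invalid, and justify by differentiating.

Valid. The derivative of G reproduces f.

d/dtheta[G] = (3*theta**2 - 3)/(9*theta**4 + 10*theta**2 + 1)
This equals f(theta) exactly, so the claim holds.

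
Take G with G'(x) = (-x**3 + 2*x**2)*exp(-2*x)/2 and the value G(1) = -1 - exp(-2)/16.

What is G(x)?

G'(x) has the shape u'v + uv' for u = x**3/4 - x**2/8 - x/8 - 1/16 and v = exp(-2*x) — it is the derivative of the product u*v.
A general antiderivative is (4*x**3 - 2*x**2 - 2*x - 1)*exp(-2*x)/16 + C.
The condition gives C = -1 - exp(-2)/16 - (-exp(-2)/16) = -1.
So G(x) = (4*x**3 - 2*x**2 - 2*x - 16*exp(2*x) - 1)*exp(-2*x)/16.
Check: d/dx[(4*x**3 - 2*x**2 - 2*x - 16*exp(2*x) - 1)*exp(-2*x)/16] = (-x**3 + 2*x**2)*exp(-2*x)/2 = G'(x).

G(x) = (4*x**3 - 2*x**2 - 2*x - 16*exp(2*x) - 1)*exp(-2*x)/16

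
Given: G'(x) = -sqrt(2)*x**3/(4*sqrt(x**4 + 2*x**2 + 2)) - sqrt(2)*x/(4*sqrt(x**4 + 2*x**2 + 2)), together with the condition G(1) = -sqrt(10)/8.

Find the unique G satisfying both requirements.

G(x) = -sqrt(2)*sqrt(x**4 + 2*x**2 + 2)/8

The substitution u = x**4/2 + x**2 + 1 works: G'(x) is exactly (dG/du)*(du/dx) for that inner function.
A general antiderivative is -sqrt(x**4/2 + x**2 + 1)/4 + C.
The condition gives C = -sqrt(10)/8 - (-sqrt(10)/8) = 0.
So G(x) = -sqrt(2)*sqrt(x**4 + 2*x**2 + 2)/8.
Check: d/dx[-sqrt(2)*sqrt(x**4 + 2*x**2 + 2)/8] = (-sqrt(2)*x**3 - sqrt(2)*x)/(4*sqrt(x**4 + 2*x**2 + 2)), which equals G'(x).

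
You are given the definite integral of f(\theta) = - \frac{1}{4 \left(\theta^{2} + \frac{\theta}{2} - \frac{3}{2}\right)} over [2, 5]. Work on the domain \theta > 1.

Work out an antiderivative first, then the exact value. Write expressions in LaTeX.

Factor the denominator (2 \left(\theta - 1\right) \left(2 \theta + 3\right)) and decompose: f = \frac{1}{5 \left(2 \theta + 3\right)} - \frac{1}{10 \left(\theta - 1\right)}; each piece integrates to a log, atan, or power term.
F(\theta) = - \frac{\log{\left(\theta - 1 \right)}}{10} + \frac{\log{\left(\theta + \frac{3}{2} \right)}}{10} is an antiderivative of f.
Check: d/d\theta[- \frac{\log{\left(\theta - 1 \right)}}{10} + \frac{\log{\left(\theta + \frac{3}{2} \right)}}{10}] = - \frac{1}{4 \theta^{2} + 2 \theta - 6}, which equals f(\theta).
F(5) = - \frac{\log{\left(4 \right)}}{10} + \frac{\log{\left(\frac{13}{2} \right)}}{10}; F(2) = \frac{\log{\left(\frac{7}{2} \right)}}{10}.
Integral = F(5) - F(2) = - \frac{\log{\left(4 \right)}}{10} - \frac{\log{\left(\frac{7}{2} \right)}}{10} + \frac{\log{\left(\frac{13}{2} \right)}}{10}.

Antiderivative: F(\theta) = - \frac{\log{\left(\theta - 1 \right)}}{10} + \frac{\log{\left(\theta + \frac{3}{2} \right)}}{10}; value = - \frac{\log{\left(4 \right)}}{10} - \frac{\log{\left(\frac{7}{2} \right)}}{10} + \frac{\log{\left(\frac{13}{2} \right)}}{10}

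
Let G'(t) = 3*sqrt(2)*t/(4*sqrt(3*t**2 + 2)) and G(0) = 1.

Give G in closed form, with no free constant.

G(t) = sqrt(3*t**2/2 + 1)/2 + 1/2

The substitution u = 3*t**2/2 + 1 works: G'(t) is exactly (dG/du)*(du/dt) for that inner function.
A general antiderivative is sqrt(3*t**2/2 + 1)/2 + C.
The condition gives C = 1 - (1/2) = 1/2.
So G(t) = sqrt(3*t**2/2 + 1)/2 + 1/2.
Check: d/dt[sqrt(3*t**2/2 + 1)/2 + 1/2] = 3*sqrt(2)*t/(4*sqrt(3*t**2 + 2)) = G'(t).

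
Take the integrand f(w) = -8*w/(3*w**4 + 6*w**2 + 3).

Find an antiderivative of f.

The substitution u = w**2 + 1 works: f is exactly (dF/du)*(du/dw) for that inner function.
Check: d/dw[4/(3*(w**2 + 1))] = -8*w/(3*w**4 + 6*w**2 + 3) = f(w).

An antiderivative is F(w) = 4/(3*(w**2 + 1)).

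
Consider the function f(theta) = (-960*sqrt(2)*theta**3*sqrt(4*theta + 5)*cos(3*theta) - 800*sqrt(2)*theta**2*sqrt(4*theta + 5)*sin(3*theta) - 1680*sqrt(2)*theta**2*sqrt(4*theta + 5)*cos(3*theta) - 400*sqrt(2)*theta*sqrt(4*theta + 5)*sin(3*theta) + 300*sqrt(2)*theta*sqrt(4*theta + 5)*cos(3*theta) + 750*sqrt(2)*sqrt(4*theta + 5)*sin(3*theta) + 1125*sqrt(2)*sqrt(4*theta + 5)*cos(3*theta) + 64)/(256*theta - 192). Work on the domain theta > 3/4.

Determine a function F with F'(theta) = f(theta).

Recover f(theta) by differentiating a candidate F(theta); any mismatch rules it out.
Check: d/dtheta[sqrt(2)*(-80*theta**2*sqrt(4*theta + 5)*sin(3*theta) - 200*theta*sqrt(4*theta + 5)*sin(3*theta) - 125*sqrt(4*theta + 5)*sin(3*theta) + 8*sqrt(2)*log(4*theta - 3))/64] = (-3840*sqrt(2)*theta**4*cos(3*theta) - 3200*sqrt(2)*theta**3*sin(3*theta) - 11520*sqrt(2)*theta**3*cos(3*theta) - 5600*sqrt(2)*theta**2*sin(3*theta) - 7200*sqrt(2)*theta**2*cos(3*theta) + 1000*sqrt(2)*theta*sin(3*theta) + 6000*sqrt(2)*theta*cos(3*theta) + 64*sqrt(4*theta + 5) + 3750*sqrt(2)*sin(3*theta) + 5625*sqrt(2)*cos(3*theta))/(256*theta*sqrt(4*theta + 5) - 192*sqrt(4*theta + 5)), which equals f(theta).

An antiderivative is F(theta) = sqrt(2)*(-80*theta**2*sqrt(4*theta + 5)*sin(3*theta) - 200*theta*sqrt(4*theta + 5)*sin(3*theta) - 125*sqrt(4*theta + 5)*sin(3*theta) + 8*sqrt(2)*log(4*theta - 3))/64.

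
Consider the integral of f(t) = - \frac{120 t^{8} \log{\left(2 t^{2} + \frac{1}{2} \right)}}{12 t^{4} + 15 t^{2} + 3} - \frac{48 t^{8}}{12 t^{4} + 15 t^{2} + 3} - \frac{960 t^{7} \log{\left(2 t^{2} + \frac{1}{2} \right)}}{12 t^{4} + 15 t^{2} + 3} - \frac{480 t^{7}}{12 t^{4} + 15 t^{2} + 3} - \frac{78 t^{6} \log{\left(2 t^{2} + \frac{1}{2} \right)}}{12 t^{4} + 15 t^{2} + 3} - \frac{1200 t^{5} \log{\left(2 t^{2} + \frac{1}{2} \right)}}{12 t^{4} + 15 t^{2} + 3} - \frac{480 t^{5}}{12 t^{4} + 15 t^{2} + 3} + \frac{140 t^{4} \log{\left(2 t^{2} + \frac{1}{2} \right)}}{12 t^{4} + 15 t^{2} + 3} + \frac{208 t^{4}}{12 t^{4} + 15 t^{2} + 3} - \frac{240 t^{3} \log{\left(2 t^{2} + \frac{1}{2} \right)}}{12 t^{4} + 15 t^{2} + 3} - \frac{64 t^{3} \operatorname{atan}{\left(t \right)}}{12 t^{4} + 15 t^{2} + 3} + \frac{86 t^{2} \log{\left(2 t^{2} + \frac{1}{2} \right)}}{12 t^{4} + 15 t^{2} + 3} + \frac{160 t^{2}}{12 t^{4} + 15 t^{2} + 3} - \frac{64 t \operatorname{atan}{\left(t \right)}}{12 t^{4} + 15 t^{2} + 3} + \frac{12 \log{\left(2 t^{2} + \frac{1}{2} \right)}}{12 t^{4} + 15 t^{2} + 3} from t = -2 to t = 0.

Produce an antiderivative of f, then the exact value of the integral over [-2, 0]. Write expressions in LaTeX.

f has the shape u'v + uv' for u = - 2 t^{5} - 20 t^{4} + 2 t^{3} + \frac{20 t}{3} - \frac{8 \operatorname{atan}{\left(t \right)}}{3} and v = \log{\left(2 t^{2} + \frac{1}{2} \right)} — it is the derivative of the product u*v.
F(t) = - 2 t^{5} \log{\left(2 t^{2} + \frac{1}{2} \right)} - 20 t^{4} \log{\left(2 t^{2} + \frac{1}{2} \right)} + 2 t^{3} \log{\left(2 t^{2} + \frac{1}{2} \right)} + \frac{20 t \log{\left(2 t^{2} + \frac{1}{2} \right)}}{3} - \frac{8 \log{\left(2 t^{2} + \frac{1}{2} \right)} \operatorname{atan}{\left(t \right)}}{3} is an antiderivative of f.
Check: d/dt[- 2 t^{5} \log{\left(2 t^{2} + \frac{1}{2} \right)} - 20 t^{4} \log{\left(2 t^{2} + \frac{1}{2} \right)} + 2 t^{3} \log{\left(2 t^{2} + \frac{1}{2} \right)} + \frac{20 t \log{\left(2 t^{2} + \frac{1}{2} \right)}}{3} - \frac{8 \log{\left(2 t^{2} + \frac{1}{2} \right)} \operatorname{atan}{\left(t \right)}}{3}] = \frac{- 120 t^{8} \log{\left(2 t^{2} + \frac{1}{2} \right)} - 48 t^{8} - 960 t^{7} \log{\left(2 t^{2} + \frac{1}{2} \right)} - 480 t^{7} - 78 t^{6} \log{\left(2 t^{2} + \frac{1}{2} \right)} - 1200 t^{5} \log{\left(2 t^{2} + \frac{1}{2} \right)} - 480 t^{5} + 140 t^{4} \log{\left(2 t^{2} + \frac{1}{2} \right)} + 208 t^{4} - 240 t^{3} \log{\left(2 t^{2} + \frac{1}{2} \right)} - 64 t^{3} \operatorname{atan}{\left(t \right)} + 86 t^{2} \log{\left(2 t^{2} + \frac{1}{2} \right)} + 160 t^{2} - 64 t \operatorname{atan}{\left(t \right)} + 12 \log{\left(2 t^{2} + \frac{1}{2} \right)}}{12 t^{4} + 15 t^{2} + 3}, which equals f(t).
F(0) = 0; F(-2) = - \frac{856 \log{\left(\frac{17}{2} \right)}}{3} + \frac{8 \log{\left(\frac{17}{2} \right)} \operatorname{atan}{\left(2 \right)}}{3}.
Integral = F(0) - F(-2) = - \frac{8 \log{\left(\frac{17}{2} \right)} \operatorname{atan}{\left(2 \right)}}{3} + \frac{856 \log{\left(\frac{17}{2} \right)}}{3}.

Antiderivative: F(t) = - 2 t^{5} \log{\left(2 t^{2} + \frac{1}{2} \right)} - 20 t^{4} \log{\left(2 t^{2} + \frac{1}{2} \right)} + 2 t^{3} \log{\left(2 t^{2} + \frac{1}{2} \right)} + \frac{20 t \log{\left(2 t^{2} + \frac{1}{2} \right)}}{3} - \frac{8 \log{\left(2 t^{2} + \frac{1}{2} \right)} \operatorname{atan}{\left(t \right)}}{3}; value = - \frac{8 \log{\left(\frac{17}{2} \right)} \operatorname{atan}{\left(2 \right)}}{3} + \frac{856 \log{\left(\frac{17}{2} \right)}}{3}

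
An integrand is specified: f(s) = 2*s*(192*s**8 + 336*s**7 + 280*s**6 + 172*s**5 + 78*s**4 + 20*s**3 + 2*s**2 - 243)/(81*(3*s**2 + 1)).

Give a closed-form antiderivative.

An antiderivative is F(s) = 16*s**8/81 + 32*s**7/81 + 8*s**6/27 + 8*s**5/81 + s**4/81 - log(s**2 + 1/3).

For F(s) to be correct the identity F'(s) - f(s) = 0 must hold.
Check: d/ds[16*s**8/81 + 32*s**7/81 + 8*s**6/27 + 8*s**5/81 + s**4/81 - log(s**2 + 1/3)] = (384*s**9 + 672*s**8 + 560*s**7 + 344*s**6 + 156*s**5 + 40*s**4 + 4*s**3 - 486*s)/(243*s**2 + 81), which equals f(s).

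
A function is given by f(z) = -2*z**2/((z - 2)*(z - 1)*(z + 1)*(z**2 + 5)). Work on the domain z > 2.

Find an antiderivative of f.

The denominator factors as (z - 2)*(z - 1)*(z + 1)*(z**2 + 5); partial fractions split f into directly integrable pieces: 5*(z + 2)/(27*(z**2 + 5)) - 1/(18*(z + 1)) + 1/(6*(z - 1)) - 8/(27*(z - 2)).
Check: d/dz[-8*log(z - 2)/27 + log(z - 1)/6 - log(z + 1)/18 + 5*log(z**2 + 5)/54 + 2*sqrt(5)*atan(sqrt(5)*z/5)/27] = -2*z**2/(z**5 - 2*z**4 + 4*z**3 - 8*z**2 - 5*z + 10), which equals f(z).

An antiderivative is F(z) = -8*log(z - 2)/27 + log(z - 1)/6 - log(z + 1)/18 + 5*log(z**2 + 5)/54 + 2*sqrt(5)*atan(sqrt(5)*z/5)/27.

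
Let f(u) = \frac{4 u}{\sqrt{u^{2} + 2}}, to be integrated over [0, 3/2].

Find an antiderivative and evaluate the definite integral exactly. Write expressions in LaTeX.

Antiderivative: F(u) = 4 \sqrt{u^{2} + 2}; value = - 4 \sqrt{2} + 2 \sqrt{17}

f matches the chain-rule pattern g'(h)*h' with inner function h(u) = u^{2} + 2; substituting w = h(u) collapses the integral.
F(u) = 4 \sqrt{u^{2} + 2} is an antiderivative of f.
Check: d/du[4 \sqrt{u^{2} + 2}] = \frac{4 u}{\sqrt{u^{2} + 2}} = f(u).
F(3/2) = 2 \sqrt{17}; F(0) = 4 \sqrt{2}.
Integral = F(3/2) - F(0) = - 4 \sqrt{2} + 2 \sqrt{17}.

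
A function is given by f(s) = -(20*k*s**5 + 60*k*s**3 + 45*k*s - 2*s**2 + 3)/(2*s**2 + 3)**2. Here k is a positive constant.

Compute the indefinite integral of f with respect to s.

Whatever form F(s) takes, F'(s) = f(s) is non-negotiable.
Check: d/ds[(-10*k*s**4 - 15*k*s**2 - 2*s)/(4*s**2 + 6)] = (-20*k*s**5 - 60*k*s**3 - 45*k*s + 2*s**2 - 3)/(4*s**4 + 12*s**2 + 9), which equals f(s).

F(s) = (-10*k*s**4 - 15*k*s**2 - 2*s)/(4*s**2 + 6) + C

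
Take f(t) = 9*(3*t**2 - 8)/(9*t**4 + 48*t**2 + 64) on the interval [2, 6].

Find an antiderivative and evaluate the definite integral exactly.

Recognize the product-rule pattern: f = u'v + uv' with u = -3*t/2, v = 1/(t**2/2 + 4/3), so integration by parts undoes it.
F(t) = -9*t/(3*t**2 + 8) is an antiderivative of f.
Check: d/dt[-9*t/(3*t**2 + 8)] = (27*t**2 - 72)/(9*t**4 + 48*t**2 + 64), which equals f(t).
F(6) = -27/58; F(2) = -9/10.
Integral = F(6) - F(2) = 63/145.

Antiderivative: F(t) = -9*t/(3*t**2 + 8); value = 63/145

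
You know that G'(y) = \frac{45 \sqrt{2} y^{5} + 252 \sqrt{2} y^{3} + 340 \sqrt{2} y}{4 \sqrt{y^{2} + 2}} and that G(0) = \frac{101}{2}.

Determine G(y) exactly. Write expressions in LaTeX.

G'(y) has the shape u'v + uv' for u = 4 \sqrt{2 y^{2} + 4} and v = \left(- \frac{3 y^{2}}{4} - \frac{5}{2}\right)^{2} — it is the derivative of the product u*v.
A general antiderivative is 4 \left(- \frac{3 y^{2}}{4} - \frac{5}{2}\right)^{2} \sqrt{2 y^{2} + 4} + C.
The condition gives C = \frac{101}{2} - (50) = \frac{1}{2}.
So G(y) = \frac{\sqrt{2} \left(- 3 y^{2} - 10\right)^{2} \sqrt{y^{2} + 2} + 2}{4}.
Check: d/dy[\frac{\sqrt{2} \left(- 3 y^{2} - 10\right)^{2} \sqrt{y^{2} + 2} + 2}{4}] = \frac{45 \sqrt{2} y^{5} + 252 \sqrt{2} y^{3} + 340 \sqrt{2} y}{4 \sqrt{y^{2} + 2}} = G'(y).

G(y) = \frac{\sqrt{2} \left(- 3 y^{2} - 10\right)^{2} \sqrt{y^{2} + 2} + 2}{4}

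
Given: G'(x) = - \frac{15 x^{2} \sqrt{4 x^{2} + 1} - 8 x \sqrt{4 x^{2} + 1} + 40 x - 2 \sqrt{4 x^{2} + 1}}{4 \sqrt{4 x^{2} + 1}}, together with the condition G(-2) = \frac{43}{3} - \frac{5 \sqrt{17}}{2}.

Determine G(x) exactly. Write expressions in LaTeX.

A first test for any G(x): its x-derivative must equal the given G'(x).
A general antiderivative is - \frac{5 x^{3}}{4} + x^{2} + \frac{x}{2} - \frac{5 \sqrt{4 x^{2} + 1}}{2} - \frac{2}{3} + C.
The condition gives C = \frac{43}{3} - \frac{5 \sqrt{17}}{2} - (\frac{37}{3} - \frac{5 \sqrt{17}}{2}) = 2.
So G(x) = - \frac{15 x^{3} - 12 x^{2} - 6 x + 30 \sqrt{4 x^{2} + 1} - 16}{12}.
Check: d/dx[- \frac{15 x^{3} - 12 x^{2} - 6 x + 30 \sqrt{4 x^{2} + 1} - 16}{12}] = \frac{- 15 x^{2} \sqrt{4 x^{2} + 1} + 8 x \sqrt{4 x^{2} + 1} - 40 x + 2 \sqrt{4 x^{2} + 1}}{4 \sqrt{4 x^{2} + 1}}, which equals G'(x).

G(x) = - \frac{15 x^{3} - 12 x^{2} - 6 x + 30 \sqrt{4 x^{2} + 1} - 16}{12}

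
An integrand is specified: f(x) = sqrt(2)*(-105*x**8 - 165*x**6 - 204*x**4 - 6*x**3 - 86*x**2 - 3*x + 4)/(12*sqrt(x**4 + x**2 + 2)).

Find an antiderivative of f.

Recognize the product-rule pattern: f = u'v + uv' with u = sqrt(x**4/2 + x**2/2 + 1)/2, v = -5*x**5 - 5*x**3 + 2*x/3 - 1, so integration by parts undoes it.
Check: d/dx[-5*x**5*sqrt(x**4/2 + x**2/2 + 1)/2 - 5*x**3*sqrt(x**4/2 + x**2/2 + 1)/2 + x*sqrt(x**4/2 + x**2/2 + 1)/3 - sqrt(x**4/2 + x**2/2 + 1)/2] = sqrt(2)*(-105*x**8 - 165*x**6 - 204*x**4 - 6*x**3 - 86*x**2 - 3*x + 4)/(12*sqrt(x**4 + x**2 + 2)) = f(x).

An antiderivative is F(x) = -5*x**5*sqrt(x**4/2 + x**2/2 + 1)/2 - 5*x**3*sqrt(x**4/2 + x**2/2 + 1)/2 + x*sqrt(x**4/2 + x**2/2 + 1)/3 - sqrt(x**4/2 + x**2/2 + 1)/2.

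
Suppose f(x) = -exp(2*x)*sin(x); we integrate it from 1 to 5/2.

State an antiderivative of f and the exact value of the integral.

Any candidate F(x) must reproduce f(x) exactly when differentiated.
F(x) = (-2*sin(x) + cos(x))*exp(2*x)/5 is an antiderivative of f.
Check: d/dx[(-2*sin(x) + cos(x))*exp(2*x)/5] = -exp(2*x)*sin(x) = f(x).
F(5/2) = -2*exp(5)*sin(5/2)/5 + exp(5)*cos(5/2)/5; F(1) = -2*exp(2)*sin(1)/5 + exp(2)*cos(1)/5.
Integral = F(5/2) - F(1) = -2*exp(5)*sin(5/2)/5 + exp(5)*cos(5/2)/5 - exp(2)*cos(1)/5 + 2*exp(2)*sin(1)/5.

Antiderivative: F(x) = (-2*sin(x) + cos(x))*exp(2*x)/5; value = -2*exp(5)*sin(5/2)/5 + exp(5)*cos(5/2)/5 - exp(2)*cos(1)/5 + 2*exp(2)*sin(1)/5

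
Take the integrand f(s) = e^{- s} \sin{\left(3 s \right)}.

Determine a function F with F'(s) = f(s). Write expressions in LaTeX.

An antiderivative is F(s) = \frac{\left(- \sin{\left(3 s \right)} - 3 \cos{\left(3 s \right)}\right) e^{- s}}{10}.

Check any antiderivative F(s) by computing F'(s) and comparing it with f(s).
Check: d/ds[\frac{\left(- \sin{\left(3 s \right)} - 3 \cos{\left(3 s \right)}\right) e^{- s}}{10}] = e^{- s} \sin{\left(3 s \right)} = f(s).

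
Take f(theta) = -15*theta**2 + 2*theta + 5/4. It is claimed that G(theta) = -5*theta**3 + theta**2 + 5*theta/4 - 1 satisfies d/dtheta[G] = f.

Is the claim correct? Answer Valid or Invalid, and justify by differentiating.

d/dtheta[G] = -15*theta**2 + 2*theta + 5/4
This equals f(theta) exactly, so the claim holds.

Valid: G'(theta) = f(theta).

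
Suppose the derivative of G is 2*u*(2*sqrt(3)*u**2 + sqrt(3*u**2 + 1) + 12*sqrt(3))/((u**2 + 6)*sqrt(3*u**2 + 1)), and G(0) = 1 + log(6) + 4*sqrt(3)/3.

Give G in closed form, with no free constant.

A first test for any G(u): its u-derivative must equal the given G'(u).
A general antiderivative is 4*sqrt(u**2 + 1/3) + log(u**2 + 6) + C.
The condition gives C = 1 + log(6) + 4*sqrt(3)/3 - (log(6) + 4*sqrt(3)/3) = 1.
So G(u) = sqrt(3)*(4*sqrt(3*u**2 + 1) + sqrt(3)*log(u**2 + 6) + sqrt(3))/3.
Check: d/du[sqrt(3)*(4*sqrt(3*u**2 + 1) + sqrt(3)*log(u**2 + 6) + sqrt(3))/3] = (4*sqrt(3)*u**3 + 2*u*sqrt(3*u**2 + 1) + 24*sqrt(3)*u)/(u**2*sqrt(3*u**2 + 1) + 6*sqrt(3*u**2 + 1)), which equals G'(u).

G(u) = sqrt(3)*(4*sqrt(3*u**2 + 1) + sqrt(3)*log(u**2 + 6) + sqrt(3))/3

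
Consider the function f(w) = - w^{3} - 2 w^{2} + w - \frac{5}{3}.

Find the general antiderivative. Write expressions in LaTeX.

Integrate term by term and add the pieces.
Check: d/dw[- \frac{w^{4}}{4} - \frac{2 w^{3}}{3} + \frac{w^{2}}{2} - \frac{5 w}{3}] = - w^{3} - 2 w^{2} + w - \frac{5}{3} = f(w).

F(w) = - \frac{w^{4}}{4} - \frac{2 w^{3}}{3} + \frac{w^{2}}{2} - \frac{5 w}{3} + C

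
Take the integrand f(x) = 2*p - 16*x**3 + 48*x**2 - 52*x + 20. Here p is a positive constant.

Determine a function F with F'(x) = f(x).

Integrate term by term and add the pieces.
Check: d/dx[-(-8*p*x + 16*x**4 - 64*x**3 + 104*x**2 - 80*x + 25)/4] = 2*p - 16*x**3 + 48*x**2 - 52*x + 20 = f(x).

An antiderivative is F(x) = -(-8*p*x + 16*x**4 - 64*x**3 + 104*x**2 - 80*x + 25)/4.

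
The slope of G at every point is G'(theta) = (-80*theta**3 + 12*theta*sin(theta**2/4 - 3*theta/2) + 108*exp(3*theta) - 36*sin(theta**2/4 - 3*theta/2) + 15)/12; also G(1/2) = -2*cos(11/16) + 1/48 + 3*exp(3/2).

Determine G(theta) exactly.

G(theta) = -(20*theta**4 - 15*theta - 36*exp(3*theta) + 24*cos(theta**2/4 - 3*theta/2) + 6)/12

For G(theta) to be correct, d/dtheta[G] must agree with the stated G'(theta) identically.
A general antiderivative is -5*theta**4/3 + 5*theta/4 + 3*exp(3*theta) - 2*cos(theta**2/4 - 3*theta/2) + 1/2 + C.
The condition gives C = -2*cos(11/16) + 1/48 + 3*exp(3/2) - (-2*cos(11/16) + 49/48 + 3*exp(3/2)) = -1.
So G(theta) = -(20*theta**4 - 15*theta - 36*exp(3*theta) + 24*cos(theta**2/4 - 3*theta/2) + 6)/12.
Check: d/dtheta[-(20*theta**4 - 15*theta - 36*exp(3*theta) + 24*cos(theta**2/4 - 3*theta/2) + 6)/12] = -20*theta**3/3 + theta*sin(theta**2/4 - 3*theta/2) + 9*exp(3*theta) - 3*sin(theta**2/4 - 3*theta/2) + 5/4, which equals G'(theta).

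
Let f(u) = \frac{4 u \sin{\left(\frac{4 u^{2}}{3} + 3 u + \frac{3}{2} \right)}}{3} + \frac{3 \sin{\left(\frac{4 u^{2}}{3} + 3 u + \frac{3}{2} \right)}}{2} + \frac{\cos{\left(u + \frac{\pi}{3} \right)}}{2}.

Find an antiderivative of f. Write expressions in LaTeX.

Integrate term by term and add the pieces.
Check: d/du[- \frac{- \sin{\left(u + \frac{\pi}{3} \right)} + \cos{\left(\frac{4 u^{2}}{3} + 3 u + \frac{3}{2} \right)}}{2}] = \frac{4 u \sin{\left(\frac{4 u^{2}}{3} + 3 u + \frac{3}{2} \right)}}{3} + \frac{3 \sin{\left(\frac{4 u^{2}}{3} + 3 u + \frac{3}{2} \right)}}{2} + \frac{\cos{\left(u + \frac{\pi}{3} \right)}}{2} = f(u).

An antiderivative is F(u) = - \frac{- \sin{\left(u + \frac{\pi}{3} \right)} + \cos{\left(\frac{4 u^{2}}{3} + 3 u + \frac{3}{2} \right)}}{2}.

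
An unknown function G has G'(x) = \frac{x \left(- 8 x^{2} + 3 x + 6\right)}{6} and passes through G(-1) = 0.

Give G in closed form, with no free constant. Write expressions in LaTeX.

Check a candidate G(x) by differentiating: d/dx[G] must match the given G'(x).
A general antiderivative is - \frac{x^{4}}{3} + \frac{x^{3}}{6} + \frac{x^{2}}{2} + C.
The condition gives C = 0 - (0) = 0.
So G(x) = - \frac{x^{4}}{3} + \frac{x^{3}}{6} + \frac{x^{2}}{2}.
Check: d/dx[- \frac{x^{4}}{3} + \frac{x^{3}}{6} + \frac{x^{2}}{2}] = - \frac{4 x^{3}}{3} + \frac{x^{2}}{2} + x, which equals G'(x).

G(x) = - \frac{x^{4}}{3} + \frac{x^{3}}{6} + \frac{x^{2}}{2}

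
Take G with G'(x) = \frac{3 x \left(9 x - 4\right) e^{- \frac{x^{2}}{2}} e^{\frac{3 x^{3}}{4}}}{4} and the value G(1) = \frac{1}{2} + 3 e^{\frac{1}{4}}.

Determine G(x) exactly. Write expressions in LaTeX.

The substitution u = \frac{3 x^{3}}{4} - \frac{x^{2}}{2} works: G'(x) is exactly (dG/du)*(du/dx) for that inner function.
A general antiderivative is 3 e^{\frac{3 x^{3}}{4} - \frac{x^{2}}{2}} + C.
The condition gives C = \frac{1}{2} + 3 e^{\frac{1}{4}} - (3 e^{\frac{1}{4}}) = \frac{1}{2}.
So G(x) = 3 e^{\frac{3 x^{3}}{4} - \frac{x^{2}}{2}} + \frac{1}{2}.
Check: d/dx[3 e^{\frac{3 x^{3}}{4} - \frac{x^{2}}{2}} + \frac{1}{2}] = \frac{27 x^{2} e^{- \frac{x^{2}}{2}} e^{\frac{3 x^{3}}{4}}}{4} - 3 x e^{- \frac{x^{2}}{2}} e^{\frac{3 x^{3}}{4}}, which equals G'(x).

G(x) = 3 e^{\frac{3 x^{3}}{4} - \frac{x^{2}}{2}} + \frac{1}{2}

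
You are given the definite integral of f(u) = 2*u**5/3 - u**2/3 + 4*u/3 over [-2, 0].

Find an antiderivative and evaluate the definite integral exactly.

Antiderivative: F(u) = u**6/9 - u**3/9 + 2*u**2/3; value = -32/3

Integrate term by term and add the pieces.
F(u) = u**6/9 - u**3/9 + 2*u**2/3 is an antiderivative of f.
Check: d/du[u**6/9 - u**3/9 + 2*u**2/3] = 2*u**5/3 - u**2/3 + 4*u/3 = f(u).
F(0) = 0; F(-2) = 32/3.
Integral = F(0) - F(-2) = -32/3.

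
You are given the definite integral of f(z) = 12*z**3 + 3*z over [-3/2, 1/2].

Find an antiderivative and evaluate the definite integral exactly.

Antiderivative: F(z) = 3*z**2*(2*z**2 + 1)/2; value = -18

The integrand splits into summands that can be handled one at a time.
F(z) = 3*z**2*(2*z**2 + 1)/2 is an antiderivative of f.
Check: d/dz[3*z**2*(2*z**2 + 1)/2] = 12*z**3 + 3*z = f(z).
F(1/2) = 9/16; F(-3/2) = 297/16.
Integral = F(1/2) - F(-3/2) = -18.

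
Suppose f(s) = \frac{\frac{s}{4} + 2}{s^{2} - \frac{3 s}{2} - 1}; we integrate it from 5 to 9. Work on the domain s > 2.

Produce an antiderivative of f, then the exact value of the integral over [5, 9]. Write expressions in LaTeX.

The denominator factors as 2 \left(s - 2\right) \left(2 s + 1\right); partial fractions split f into directly integrable pieces: - \frac{3}{2 \left(2 s + 1\right)} + \frac{1}{s - 2}.
F(s) = \log{\left(s - 2 \right)} - \frac{3 \log{\left(s + \frac{1}{2} \right)}}{4} is an antiderivative of f.
Check: d/ds[\log{\left(s - 2 \right)} - \frac{3 \log{\left(s + \frac{1}{2} \right)}}{4}] = \frac{s + 8}{4 s^{2} - 6 s - 4}, which equals f(s).
F(9) = - \frac{3 \log{\left(\frac{19}{2} \right)}}{4} + \log{\left(7 \right)}; F(5) = - \frac{3 \log{\left(\frac{11}{2} \right)}}{4} + \log{\left(3 \right)}.
Integral = F(9) - F(5) = - \frac{3 \log{\left(\frac{19}{2} \right)}}{4} - \log{\left(3 \right)} + \frac{3 \log{\left(\frac{11}{2} \right)}}{4} + \log{\left(7 \right)}.

Antiderivative: F(s) = \log{\left(s - 2 \right)} - \frac{3 \log{\left(s + \frac{1}{2} \right)}}{4}; value = - \frac{3 \log{\left(\frac{19}{2} \right)}}{4} - \log{\left(3 \right)} + \frac{3 \log{\left(\frac{11}{2} \right)}}{4} + \log{\left(7 \right)}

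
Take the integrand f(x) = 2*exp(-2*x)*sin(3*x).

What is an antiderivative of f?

An antiderivative is F(x) = -2*(2*sin(3*x) + 3*cos(3*x))*exp(-2*x)/13.

Check any antiderivative F(x) by computing F'(x) and comparing it with f(x).
Check: d/dx[-2*(2*sin(3*x) + 3*cos(3*x))*exp(-2*x)/13] = 2*exp(-2*x)*sin(3*x) = f(x).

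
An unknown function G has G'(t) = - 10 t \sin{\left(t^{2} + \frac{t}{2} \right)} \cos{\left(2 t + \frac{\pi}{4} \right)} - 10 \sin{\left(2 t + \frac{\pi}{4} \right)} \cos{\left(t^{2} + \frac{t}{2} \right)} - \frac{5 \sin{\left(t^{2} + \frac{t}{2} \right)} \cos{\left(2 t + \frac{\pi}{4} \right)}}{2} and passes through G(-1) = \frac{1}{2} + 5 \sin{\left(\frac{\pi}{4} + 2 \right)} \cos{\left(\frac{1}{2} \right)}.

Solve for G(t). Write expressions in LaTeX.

Recognize the product-rule pattern: G'(t) = u'v + uv' with u = 5 \cos{\left(t^{2} + \frac{t}{2} \right)}, v = \cos{\left(2 t + \frac{\pi}{4} \right)}, so integration by parts undoes it.
A general antiderivative is 5 \cos{\left(2 t + \frac{\pi}{4} \right)} \cos{\left(t^{2} + \frac{t}{2} \right)} + C.
The condition gives C = \frac{1}{2} + 5 \sin{\left(\frac{\pi}{4} + 2 \right)} \cos{\left(\frac{1}{2} \right)} - (5 \sin{\left(\frac{\pi}{4} + 2 \right)} \cos{\left(\frac{1}{2} \right)}) = \frac{1}{2}.
So G(t) = \frac{10 \cos{\left(2 t + \frac{\pi}{4} \right)} \cos{\left(t^{2} + \frac{t}{2} \right)} + 1}{2}.
Check: d/dt[\frac{10 \cos{\left(2 t + \frac{\pi}{4} \right)} \cos{\left(t^{2} + \frac{t}{2} \right)} + 1}{2}] = - 10 t \sin{\left(t^{2} + \frac{t}{2} \right)} \cos{\left(2 t + \frac{\pi}{4} \right)} - 10 \sin{\left(2 t + \frac{\pi}{4} \right)} \cos{\left(t^{2} + \frac{t}{2} \right)} - \frac{5 \sin{\left(t^{2} + \frac{t}{2} \right)} \cos{\left(2 t + \frac{\pi}{4} \right)}}{2} = G'(t).

G(t) = \frac{10 \cos{\left(2 t + \frac{\pi}{4} \right)} \cos{\left(t^{2} + \frac{t}{2} \right)} + 1}{2}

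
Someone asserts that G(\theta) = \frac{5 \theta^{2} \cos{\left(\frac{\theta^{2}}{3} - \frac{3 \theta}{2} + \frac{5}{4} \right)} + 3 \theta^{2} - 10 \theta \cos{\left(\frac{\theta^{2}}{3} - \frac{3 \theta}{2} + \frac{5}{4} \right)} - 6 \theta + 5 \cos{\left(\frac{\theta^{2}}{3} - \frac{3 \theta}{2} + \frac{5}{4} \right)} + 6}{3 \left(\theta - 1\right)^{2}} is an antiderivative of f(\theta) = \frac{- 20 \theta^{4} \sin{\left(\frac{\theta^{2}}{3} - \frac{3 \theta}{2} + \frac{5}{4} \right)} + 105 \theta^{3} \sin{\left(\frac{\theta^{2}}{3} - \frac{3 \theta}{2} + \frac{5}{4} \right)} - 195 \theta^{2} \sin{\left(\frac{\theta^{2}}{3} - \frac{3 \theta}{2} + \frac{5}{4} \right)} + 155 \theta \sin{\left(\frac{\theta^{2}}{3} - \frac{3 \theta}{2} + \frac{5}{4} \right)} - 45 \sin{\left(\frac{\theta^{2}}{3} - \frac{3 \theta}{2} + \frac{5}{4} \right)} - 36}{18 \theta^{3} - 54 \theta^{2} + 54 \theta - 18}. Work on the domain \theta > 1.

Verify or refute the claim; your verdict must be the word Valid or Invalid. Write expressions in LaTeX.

Valid - differentiating G returns exactly f.

d/d\theta[G] = \frac{- 20 \theta^{4} \sin{\left(\frac{\theta^{2}}{3} - \frac{3 \theta}{2} + \frac{5}{4} \right)} + 105 \theta^{3} \sin{\left(\frac{\theta^{2}}{3} - \frac{3 \theta}{2} + \frac{5}{4} \right)} - 195 \theta^{2} \sin{\left(\frac{\theta^{2}}{3} - \frac{3 \theta}{2} + \frac{5}{4} \right)} + 155 \theta \sin{\left(\frac{\theta^{2}}{3} - \frac{3 \theta}{2} + \frac{5}{4} \right)} - 45 \sin{\left(\frac{\theta^{2}}{3} - \frac{3 \theta}{2} + \frac{5}{4} \right)} - 36}{18 \theta^{3} - 54 \theta^{2} + 54 \theta - 18}
This equals f(\theta) exactly, so the claim holds.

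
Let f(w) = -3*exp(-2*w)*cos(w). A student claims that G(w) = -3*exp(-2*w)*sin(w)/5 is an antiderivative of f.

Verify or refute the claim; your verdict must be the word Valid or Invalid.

Invalid: d/dw[G] - f = (6*sin(w) + 12*cos(w))*exp(-2*w)/5, which is not 0.

d/dw[G] = (6*sin(w) - 3*cos(w))*exp(-2*w)/5
d/dw[G] - f(w) = (6*sin(w) + 12*cos(w))*exp(-2*w)/5 != 0.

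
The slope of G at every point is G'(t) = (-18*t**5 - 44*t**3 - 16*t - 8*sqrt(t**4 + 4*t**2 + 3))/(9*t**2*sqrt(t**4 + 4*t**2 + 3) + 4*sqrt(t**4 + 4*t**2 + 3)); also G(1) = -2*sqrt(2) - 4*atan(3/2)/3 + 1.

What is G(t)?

G(t) = -sqrt(t**4 + 4*t**2 + 3) - 4*atan(3*t/2)/3 + 1

Recover the given G'(t) by differentiating a candidate G(t); any mismatch rules it out.
A general antiderivative is -sqrt(t**4 + 4*t**2 + 3) - 4*atan(3*t/2)/3 + C.
The condition gives C = -2*sqrt(2) - 4*atan(3/2)/3 + 1 - (-2*sqrt(2) - 4*atan(3/2)/3) = 1.
So G(t) = -sqrt(t**4 + 4*t**2 + 3) - 4*atan(3*t/2)/3 + 1.
Check: d/dt[-sqrt(t**4 + 4*t**2 + 3) - 4*atan(3*t/2)/3 + 1] = (-18*t**5 - 44*t**3 - 16*t - 8*sqrt(t**4 + 4*t**2 + 3))/(9*t**2*sqrt(t**4 + 4*t**2 + 3) + 4*sqrt(t**4 + 4*t**2 + 3)) = G'(t).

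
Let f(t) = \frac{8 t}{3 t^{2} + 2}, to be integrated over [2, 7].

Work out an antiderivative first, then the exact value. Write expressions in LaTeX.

f matches the chain-rule pattern g'(h)*h' with inner function h(t) = 3 t^{2} + 2; substituting u = h(t) collapses the integral.
F(t) = \frac{4 \log{\left(3 t^{2} + 2 \right)}}{3} is an antiderivative of f.
Check: d/dt[\frac{4 \log{\left(3 t^{2} + 2 \right)}}{3}] = \frac{8 t}{3 t^{2} + 2} = f(t).
F(7) = \frac{4 \log{\left(149 \right)}}{3}; F(2) = \frac{4 \log{\left(14 \right)}}{3}.
Integral = F(7) - F(2) = - \frac{4 \log{\left(14 \right)}}{3} + \frac{4 \log{\left(149 \right)}}{3}.

Antiderivative: F(t) = \frac{4 \log{\left(3 t^{2} + 2 \right)}}{3}; value = - \frac{4 \log{\left(14 \right)}}{3} + \frac{4 \log{\left(149 \right)}}{3}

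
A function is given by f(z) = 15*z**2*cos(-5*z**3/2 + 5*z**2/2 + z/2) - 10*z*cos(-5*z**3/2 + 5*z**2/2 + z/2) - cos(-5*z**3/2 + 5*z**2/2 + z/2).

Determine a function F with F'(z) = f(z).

f matches the chain-rule pattern g'(h)*h' with inner function h(z) = -5*z**3/2 + 5*z**2/2 + z/2; substituting u = h(z) collapses the integral.
Check: d/dz[-2*sin(-5*z**3/2 + 5*z**2/2 + z/2)] = 15*z**2*cos(-5*z**3/2 + 5*z**2/2 + z/2) - 10*z*cos(-5*z**3/2 + 5*z**2/2 + z/2) - cos(-5*z**3/2 + 5*z**2/2 + z/2) = f(z).

An antiderivative is F(z) = -2*sin(-5*z**3/2 + 5*z**2/2 + z/2).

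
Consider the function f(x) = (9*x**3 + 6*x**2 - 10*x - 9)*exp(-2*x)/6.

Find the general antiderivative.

F(x) = -3*x**3*exp(-2*x)/4 - 13*x**2*exp(-2*x)/8 - 19*x*exp(-2*x)/24 + 17*exp(-2*x)/48 + C

f has the shape u'v + uv' for u = -3*x**3/4 - 13*x**2/8 - 19*x/24 + 17/48 and v = exp(-2*x) — it is the derivative of the product u*v.
Check: d/dx[-3*x**3*exp(-2*x)/4 - 13*x**2*exp(-2*x)/8 - 19*x*exp(-2*x)/24 + 17*exp(-2*x)/48] = (9*x**3 + 6*x**2 - 10*x - 9)*exp(-2*x)/6 = f(x).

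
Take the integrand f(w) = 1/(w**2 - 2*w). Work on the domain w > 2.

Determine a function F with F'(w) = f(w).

The denominator factors as w*(w - 2); partial fractions split f into directly integrable pieces: 1/(2*(w - 2)) - 1/(2*w).
Check: d/dw[-log(w)/2 + log(w - 2)/2] = 1/(w**2 - 2*w) = f(w).

An antiderivative is F(w) = -log(w)/2 + log(w - 2)/2.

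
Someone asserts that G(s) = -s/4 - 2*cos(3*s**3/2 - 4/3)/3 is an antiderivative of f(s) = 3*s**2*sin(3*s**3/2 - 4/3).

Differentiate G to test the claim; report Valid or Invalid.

Invalid: d/ds[G] - f = -1/4, which is not 0.

d/ds[G] = 3*s**2*sin(3*s**3/2 - 4/3) - 1/4
d/ds[G] - f(s) = -1/4 != 0.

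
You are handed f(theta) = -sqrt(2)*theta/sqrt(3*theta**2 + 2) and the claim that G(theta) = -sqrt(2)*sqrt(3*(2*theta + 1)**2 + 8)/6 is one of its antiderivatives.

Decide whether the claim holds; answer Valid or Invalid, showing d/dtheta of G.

d/dtheta[G] = (-2*sqrt(2)*theta - sqrt(2))/sqrt(12*theta**2 + 12*theta + 11)
d/dtheta[G] - f(theta) = (-2*sqrt(2)*theta*sqrt(3*theta**2 + 2) + sqrt(2)*theta*sqrt(12*theta**2 + 12*theta + 11) - sqrt(2)*sqrt(3*theta**2 + 2))/(sqrt(3*theta**2 + 2)*sqrt(12*theta**2 + 12*theta + 11)) != 0.

Invalid: d/dtheta[G] - f = (-2*sqrt(2)*theta*sqrt(3*theta**2 + 2) + sqrt(2)*theta*sqrt(12*theta**2 + 12*theta + 11) - sqrt(2)*sqrt(3*theta**2 + 2))/(sqrt(3*theta**2 + 2)*sqrt(12*theta**2 + 12*theta + 11)), which is not 0.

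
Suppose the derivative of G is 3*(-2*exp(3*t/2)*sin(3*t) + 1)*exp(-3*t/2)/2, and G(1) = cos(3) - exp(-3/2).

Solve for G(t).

A first test for any G(t): its t-derivative must equal the given G'(t).
A general antiderivative is cos(3*t) - exp(-3*t/2) + C.
The condition gives C = cos(3) - exp(-3/2) - (cos(3) - exp(-3/2)) = 0.
So G(t) = cos(3*t) - exp(-3*t/2).
Check: d/dt[cos(3*t) - exp(-3*t/2)] = (-6*exp(3*t/2)*sin(3*t) + 3)*exp(-3*t/2)/2, which equals G'(t).

G(t) = cos(3*t) - exp(-3*t/2)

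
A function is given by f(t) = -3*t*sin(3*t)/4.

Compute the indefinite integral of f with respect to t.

An antiderivative F(t) passes only if d/dt[F] lands on f(t) exactly.
Check: d/dt[(3*t*cos(3*t) - sin(3*t))/12] = -3*t*sin(3*t)/4 = f(t).

F(t) = (3*t*cos(3*t) - sin(3*t))/12 + C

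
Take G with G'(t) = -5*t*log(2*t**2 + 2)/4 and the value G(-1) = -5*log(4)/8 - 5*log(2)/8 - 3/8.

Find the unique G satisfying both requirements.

Since d/dt undoes antidifferentiation here, G(t) must give back the stated G'(t).
A general antiderivative is -5*t**2*log(2*t**2 + 2)/8 + 5*t**2/8 - 5*log(t**2 + 1)/8 + C.
The condition gives C = -5*log(4)/8 - 5*log(2)/8 - 3/8 - (-5*log(4)/8 - 5*log(2)/8 + 5/8) = -1.
So G(t) = -5*t**2*log(2*t**2 + 2)/8 + 5*t**2/8 - 5*log(t**2 + 1)/8 - 1.
Check: d/dt[-5*t**2*log(2*t**2 + 2)/8 + 5*t**2/8 - 5*log(t**2 + 1)/8 - 1] = -5*t*log(t**2 + 1)/4 - 5*t*log(2)/4, which equals G'(t).

G(t) = -5*t**2*log(2*t**2 + 2)/8 + 5*t**2/8 - 5*log(t**2 + 1)/8 - 1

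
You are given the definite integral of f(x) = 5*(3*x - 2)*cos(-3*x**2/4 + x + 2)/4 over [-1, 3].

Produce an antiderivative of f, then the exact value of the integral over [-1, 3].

Antiderivative: F(x) = -5*sin(-3*x**2/4 + x + 2)/2; value = 5*sin(1/4)/2 + 5*sin(7/4)/2

The substitution u = -3*x**2/4 + x + 2 works: f is exactly (dF/du)*(du/dx) for that inner function.
F(x) = -5*sin(-3*x**2/4 + x + 2)/2 is an antiderivative of f.
Check: d/dx[-5*sin(-3*x**2/4 + x + 2)/2] = 15*x*cos(-3*x**2/4 + x + 2)/4 - 5*cos(-3*x**2/4 + x + 2)/2, which equals f(x).
F(3) = 5*sin(7/4)/2; F(-1) = -5*sin(1/4)/2.
Integral = F(3) - F(-1) = 5*sin(1/4)/2 + 5*sin(7/4)/2.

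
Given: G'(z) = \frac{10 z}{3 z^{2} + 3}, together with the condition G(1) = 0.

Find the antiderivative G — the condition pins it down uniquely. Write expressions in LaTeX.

G(z) = \frac{5 \log{\left(\frac{z^{2}}{2} + \frac{1}{2} \right)}}{3}

The substitution u = \frac{z^{2}}{2} + \frac{1}{2} works: G'(z) is exactly (dG/du)*(du/dz) for that inner function.
A general antiderivative is \frac{5 \log{\left(\frac{z^{2}}{2} + \frac{1}{2} \right)}}{3} + C.
The condition gives C = 0 - (0) = 0.
So G(z) = \frac{5 \log{\left(\frac{z^{2}}{2} + \frac{1}{2} \right)}}{3}.
Check: d/dz[\frac{5 \log{\left(\frac{z^{2}}{2} + \frac{1}{2} \right)}}{3}] = \frac{10 z}{3 z^{2} + 3} = G'(z).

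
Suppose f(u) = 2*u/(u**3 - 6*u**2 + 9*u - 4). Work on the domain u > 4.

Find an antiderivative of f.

An antiderivative is F(u) = 8*log(u - 4)/9 - 8*log(u - 1)/9 + 2/(3*u - 3).

Factor the denominator ((u - 4)*(u - 1)**2) and decompose: f = -8/(9*(u - 1)) - 2/(3*(u - 1)**2) + 8/(9*(u - 4)); each piece integrates to a log, atan, or power term.
Check: d/du[8*log(u - 4)/9 - 8*log(u - 1)/9 + 2/(3*u - 3)] = 2*u/(u**3 - 6*u**2 + 9*u - 4) = f(u).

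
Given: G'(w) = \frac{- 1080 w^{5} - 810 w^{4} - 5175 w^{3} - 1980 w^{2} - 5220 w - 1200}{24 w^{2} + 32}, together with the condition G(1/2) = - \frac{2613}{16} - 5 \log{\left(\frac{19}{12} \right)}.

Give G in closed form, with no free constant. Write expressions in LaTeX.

The proposed G(w) is checked by its d/dw: the result must match the given G'(w).
A general antiderivative is - 5 \left(- \frac{3 w^{2}}{2} - \frac{3 w}{4} - 5\right)^{2} - 5 \log{\left(w^{2} + \frac{4}{3} \right)} + C.
The condition gives C = - \frac{2613}{16} - 5 \log{\left(\frac{19}{12} \right)} - (- \frac{2645}{16} - 5 \log{\left(\frac{19}{12} \right)}) = 2.
So G(w) = - 5 \left(- \frac{3 w^{2}}{2} - \frac{3 w}{4} - 5\right)^{2} - 5 \log{\left(w^{2} + \frac{4}{3} \right)} + 2.
Check: d/dw[- 5 \left(- \frac{3 w^{2}}{2} - \frac{3 w}{4} - 5\right)^{2} - 5 \log{\left(w^{2} + \frac{4}{3} \right)} + 2] = \frac{- 1080 w^{5} - 810 w^{4} - 5175 w^{3} - 1980 w^{2} - 5220 w - 1200}{24 w^{2} + 32} = G'(w).

G(w) = - 5 \left(- \frac{3 w^{2}}{2} - \frac{3 w}{4} - 5\right)^{2} - 5 \log{\left(w^{2} + \frac{4}{3} \right)} + 2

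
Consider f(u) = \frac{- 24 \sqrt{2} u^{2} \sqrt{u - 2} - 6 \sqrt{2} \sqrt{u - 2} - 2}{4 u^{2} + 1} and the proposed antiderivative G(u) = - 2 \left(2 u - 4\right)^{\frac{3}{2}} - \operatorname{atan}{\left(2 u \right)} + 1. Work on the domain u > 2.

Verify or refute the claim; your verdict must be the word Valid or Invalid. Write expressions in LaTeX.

d/du[G] = \frac{- 24 \sqrt{2} u^{2} \sqrt{u - 2} - 6 \sqrt{2} \sqrt{u - 2} - 2}{4 u^{2} + 1}
This equals f(u) exactly, so the claim holds.

Valid - the claim checks out under differentiation.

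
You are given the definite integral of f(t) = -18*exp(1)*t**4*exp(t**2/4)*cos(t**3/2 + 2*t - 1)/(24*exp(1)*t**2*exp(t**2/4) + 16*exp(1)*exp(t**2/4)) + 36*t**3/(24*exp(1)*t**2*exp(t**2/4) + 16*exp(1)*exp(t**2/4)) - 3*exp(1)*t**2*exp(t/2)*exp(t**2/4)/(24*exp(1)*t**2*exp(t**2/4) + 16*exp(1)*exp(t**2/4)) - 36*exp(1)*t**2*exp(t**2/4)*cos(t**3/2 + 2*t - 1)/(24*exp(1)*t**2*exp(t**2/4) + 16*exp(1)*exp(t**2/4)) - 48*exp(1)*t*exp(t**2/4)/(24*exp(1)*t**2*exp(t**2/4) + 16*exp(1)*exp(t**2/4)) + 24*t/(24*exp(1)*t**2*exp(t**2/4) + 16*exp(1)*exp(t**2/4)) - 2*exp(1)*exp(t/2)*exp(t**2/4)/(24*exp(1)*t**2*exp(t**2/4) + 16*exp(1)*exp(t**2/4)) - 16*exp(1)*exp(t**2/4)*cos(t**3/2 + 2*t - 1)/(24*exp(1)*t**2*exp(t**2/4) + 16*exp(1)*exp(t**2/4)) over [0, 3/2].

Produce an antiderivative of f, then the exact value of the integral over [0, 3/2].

Antiderivative: F(t) = (-exp(t/2) - 12*exp(-t**2/4 - 1) - 4*log(3*t**2 + 2) - 2*sin(t**3/2 + 2*t - 1))/4; value = -log(35/4) - 3*exp(-25/16) - exp(3/4)/4 - sin(1)/2 + 1/4 - sin(59/16)/2 + log(2) + 3*exp(-1)

The integrand splits into summands that can be handled one at a time.
F(t) = (-exp(t/2) - 12*exp(-t**2/4 - 1) - 4*log(3*t**2 + 2) - 2*sin(t**3/2 + 2*t - 1))/4 is an antiderivative of f.
Check: d/dt[(-exp(t/2) - 12*exp(-t**2/4 - 1) - 4*log(3*t**2 + 2) - 2*sin(t**3/2 + 2*t - 1))/4] = (-18*exp(1)*t**4*exp(t**2/4)*cos(t**3/2 + 2*t - 1) + 36*t**3 - 3*exp(1)*t**2*exp(t/2)*exp(t**2/4) - 36*exp(1)*t**2*exp(t**2/4)*cos(t**3/2 + 2*t - 1) - 48*exp(1)*t*exp(t**2/4) + 24*t - 2*exp(1)*exp(t/2)*exp(t**2/4) - 16*exp(1)*exp(t**2/4)*cos(t**3/2 + 2*t - 1))/(24*exp(1)*t**2*exp(t**2/4) + 16*exp(1)*exp(t**2/4)), which equals f(t).
F(3/2) = -log(35/4) - 3*exp(-25/16) - exp(3/4)/4 - sin(59/16)/2; F(0) = -3*exp(-1) - log(2) - 1/4 + sin(1)/2.
Integral = F(3/2) - F(0) = -log(35/4) - 3*exp(-25/16) - exp(3/4)/4 - sin(1)/2 + 1/4 - sin(59/16)/2 + log(2) + 3*exp(-1).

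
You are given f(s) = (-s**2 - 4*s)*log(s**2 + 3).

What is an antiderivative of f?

Any candidate F(s) must reproduce f(s) exactly when differentiated.
Check: d/ds[2*s**3/9 + 2*s**2 - 2*s + (-s**3/3 - 2*s**2)*log(s**2 + 3) - 6*log(s**2 + 3) + 2*sqrt(3)*atan(sqrt(3)*s/3)] = -s**2*log(s**2 + 3) - 4*s*log(s**2 + 3), which equals f(s).

An antiderivative is F(s) = 2*s**3/9 + 2*s**2 - 2*s + (-s**3/3 - 2*s**2)*log(s**2 + 3) - 6*log(s**2 + 3) + 2*sqrt(3)*atan(sqrt(3)*s/3).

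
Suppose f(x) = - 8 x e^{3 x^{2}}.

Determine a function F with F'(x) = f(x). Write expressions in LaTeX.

An antiderivative is F(x) = - \frac{4 e^{3 x^{2}}}{3}.

The substitution u = 3 x^{2} works: f is exactly (dF/du)*(du/dx) for that inner function.
Check: d/dx[- \frac{4 e^{3 x^{2}}}{3}] = - 8 x e^{3 x^{2}} = f(x).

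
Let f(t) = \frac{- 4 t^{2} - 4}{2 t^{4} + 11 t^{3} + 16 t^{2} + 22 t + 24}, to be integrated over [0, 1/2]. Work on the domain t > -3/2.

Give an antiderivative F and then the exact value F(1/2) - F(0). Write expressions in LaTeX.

Antiderivative: F(t) = - \frac{52 \log{\left(t + \frac{3}{2} \right)}}{85} + \frac{34 \log{\left(t + 4 \right)}}{45} - \frac{11 \log{\left(t^{2} + 2 \right)}}{153} + \frac{8 \sqrt{2} \operatorname{atan}{\left(\frac{\sqrt{2} t}{2} \right)}}{153}; value = - \frac{34 \log{\left(4 \right)}}{45} - \frac{413 \log{\left(2 \right)}}{765} - \frac{11 \log{\left(\frac{9}{4} \right)}}{153} + \frac{8 \sqrt{2} \operatorname{atan}{\left(\frac{\sqrt{2}}{4} \right)}}{153} + \frac{52 \log{\left(\frac{3}{2} \right)}}{85} + \frac{34 \log{\left(\frac{9}{2} \right)}}{45}

The denominator factors as \left(t + 4\right) \left(2 t + 3\right) \left(t^{2} + 2\right); partial fractions split f into directly integrable pieces: - \frac{2 \left(11 t - 8\right)}{153 \left(t^{2} + 2\right)} - \frac{104}{85 \left(2 t + 3\right)} + \frac{34}{45 \left(t + 4\right)}.
F(t) = - \frac{52 \log{\left(t + \frac{3}{2} \right)}}{85} + \frac{34 \log{\left(t + 4 \right)}}{45} - \frac{11 \log{\left(t^{2} + 2 \right)}}{153} + \frac{8 \sqrt{2} \operatorname{atan}{\left(\frac{\sqrt{2} t}{2} \right)}}{153} is an antiderivative of f.
Check: d/dt[- \frac{52 \log{\left(t + \frac{3}{2} \right)}}{85} + \frac{34 \log{\left(t + 4 \right)}}{45} - \frac{11 \log{\left(t^{2} + 2 \right)}}{153} + \frac{8 \sqrt{2} \operatorname{atan}{\left(\frac{\sqrt{2} t}{2} \right)}}{153}] = \frac{- 4 t^{2} - 4}{2 t^{4} + 11 t^{3} + 16 t^{2} + 22 t + 24} = f(t).
F(1/2) = - \frac{52 \log{\left(2 \right)}}{85} - \frac{11 \log{\left(\frac{9}{4} \right)}}{153} + \frac{8 \sqrt{2} \operatorname{atan}{\left(\frac{\sqrt{2}}{4} \right)}}{153} + \frac{34 \log{\left(\frac{9}{2} \right)}}{45}; F(0) = - \frac{52 \log{\left(\frac{3}{2} \right)}}{85} - \frac{11 \log{\left(2 \right)}}{153} + \frac{34 \log{\left(4 \right)}}{45}.
Integral = F(1/2) - F(0) = - \frac{34 \log{\left(4 \right)}}{45} - \frac{413 \log{\left(2 \right)}}{765} - \frac{11 \log{\left(\frac{9}{4} \right)}}{153} + \frac{8 \sqrt{2} \operatorname{atan}{\left(\frac{\sqrt{2}}{4} \right)}}{153} + \frac{52 \log{\left(\frac{3}{2} \right)}}{85} + \frac{34 \log{\left(\frac{9}{2} \right)}}{45}.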